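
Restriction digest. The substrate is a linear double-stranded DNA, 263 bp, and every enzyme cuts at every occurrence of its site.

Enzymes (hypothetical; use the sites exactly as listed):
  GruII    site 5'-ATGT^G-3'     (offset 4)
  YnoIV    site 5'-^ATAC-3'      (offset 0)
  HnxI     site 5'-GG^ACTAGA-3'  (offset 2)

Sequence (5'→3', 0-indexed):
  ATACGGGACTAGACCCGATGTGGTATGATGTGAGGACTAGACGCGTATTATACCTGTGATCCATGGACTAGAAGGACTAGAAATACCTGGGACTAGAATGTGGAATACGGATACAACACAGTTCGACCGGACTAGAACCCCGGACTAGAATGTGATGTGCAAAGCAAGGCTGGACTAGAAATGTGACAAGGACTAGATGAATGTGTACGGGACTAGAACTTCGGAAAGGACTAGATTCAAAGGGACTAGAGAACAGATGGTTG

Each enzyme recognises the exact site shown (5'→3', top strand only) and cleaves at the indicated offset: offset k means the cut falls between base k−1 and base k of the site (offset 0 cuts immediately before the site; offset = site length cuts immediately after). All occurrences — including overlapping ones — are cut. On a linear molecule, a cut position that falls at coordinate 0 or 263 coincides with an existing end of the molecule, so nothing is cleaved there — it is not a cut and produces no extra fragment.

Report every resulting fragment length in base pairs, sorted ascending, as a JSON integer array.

Per-enzyme occurrences:
  GruII (ATGTG, off=4): starts [17, 27, 97, 149, 154, 180, 200] → cuts [21, 31, 101, 153, 158, 184, 204]
  YnoIV (ATAC, off=0): starts [0, 49, 82, 104, 110] → cuts [49, 82, 104, 110] (position 0 is a terminus of the linear molecule — no cut)
  HnxI (GGACTAGA, off=2): starts [5, 33, 64, 73, 89, 128, 141, 171, 189, 209, 227, 242] → cuts [7, 35, 66, 75, 91, 130, 143, 173, 191, 211, 229, 244]

Pooled cuts: [7, 21, 31, 35, 49, 66, 75, 82, 91, 101, 104, 110, 130, 143, 153, 158, 173, 184, 191, 204, 211, 229, 244]

Fragment lengths:
  [0,7): 7 bp
  [7,21): 14 bp
  [21,31): 10 bp
  [31,35): 4 bp
  [35,49): 14 bp
  [49,66): 17 bp
  [66,75): 9 bp
  [75,82): 7 bp
  [82,91): 9 bp
  [91,101): 10 bp
  [101,104): 3 bp
  [104,110): 6 bp
  [110,130): 20 bp
  [130,143): 13 bp
  [143,153): 10 bp
  [153,158): 5 bp
  [158,173): 15 bp
  [173,184): 11 bp
  [184,191): 7 bp
  [191,204): 13 bp
  [204,211): 7 bp
  [211,229): 18 bp
  [229,244): 15 bp
  [244,263): 19 bp

[3,4,5,6,7,7,7,7,9,9,10,10,10,11,13,13,14,14,15,15,17,18,19,20]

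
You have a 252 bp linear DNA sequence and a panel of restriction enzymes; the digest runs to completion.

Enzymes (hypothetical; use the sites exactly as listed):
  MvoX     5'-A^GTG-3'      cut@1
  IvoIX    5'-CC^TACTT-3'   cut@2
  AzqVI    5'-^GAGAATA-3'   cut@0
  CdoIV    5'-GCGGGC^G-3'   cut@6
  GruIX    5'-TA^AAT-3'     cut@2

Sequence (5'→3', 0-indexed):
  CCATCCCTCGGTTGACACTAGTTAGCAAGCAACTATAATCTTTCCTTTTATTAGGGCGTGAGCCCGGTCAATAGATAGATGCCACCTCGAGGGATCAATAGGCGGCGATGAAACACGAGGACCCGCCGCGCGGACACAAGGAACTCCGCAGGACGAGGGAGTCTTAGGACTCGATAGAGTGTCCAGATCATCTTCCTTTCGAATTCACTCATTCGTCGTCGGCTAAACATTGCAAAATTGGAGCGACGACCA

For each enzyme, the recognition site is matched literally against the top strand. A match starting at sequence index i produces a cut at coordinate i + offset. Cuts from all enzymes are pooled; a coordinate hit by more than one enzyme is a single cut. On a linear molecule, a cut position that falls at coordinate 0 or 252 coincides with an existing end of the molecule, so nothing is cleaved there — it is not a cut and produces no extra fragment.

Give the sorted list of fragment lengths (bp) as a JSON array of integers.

Site scan:
  MvoX (AGTG, off=1): starts [177] → cuts [178]
  IvoIX (CCTACTT, off=2): no sites
  AzqVI (GAGAATA, off=0): no sites
  CdoIV (GCGGGCG, off=6): no sites
  GruIX (TAAAT, off=2): no sites

All cut coordinates (distinct, sorted): [178]

Fragments:
  [0,178): 178 bp
  [178,252): 74 bp

[74,178]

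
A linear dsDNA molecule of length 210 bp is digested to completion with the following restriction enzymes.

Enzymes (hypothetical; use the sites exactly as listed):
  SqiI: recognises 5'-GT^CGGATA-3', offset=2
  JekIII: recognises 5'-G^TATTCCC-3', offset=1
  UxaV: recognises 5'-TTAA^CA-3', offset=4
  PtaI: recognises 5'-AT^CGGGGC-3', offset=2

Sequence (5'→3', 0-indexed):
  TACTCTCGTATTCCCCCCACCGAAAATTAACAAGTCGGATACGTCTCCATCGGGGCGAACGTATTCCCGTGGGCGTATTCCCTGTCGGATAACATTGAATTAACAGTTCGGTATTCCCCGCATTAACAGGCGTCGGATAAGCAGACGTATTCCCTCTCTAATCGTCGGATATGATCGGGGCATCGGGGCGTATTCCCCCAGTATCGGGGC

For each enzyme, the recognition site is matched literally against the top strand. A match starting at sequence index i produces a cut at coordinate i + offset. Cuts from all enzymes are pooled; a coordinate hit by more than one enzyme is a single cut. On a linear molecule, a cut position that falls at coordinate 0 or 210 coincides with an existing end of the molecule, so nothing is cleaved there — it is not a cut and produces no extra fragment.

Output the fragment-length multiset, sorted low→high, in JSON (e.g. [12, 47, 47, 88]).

[5,6,7,7,8,8,8,10,10,11,14,14,14,15,15,18,18,22]

Scan for sites:
  SqiI (GTCGGATA, off=2): starts [33, 83, 131, 163] → cuts [35, 85, 133, 165]
  JekIII (GTATTCCC, off=1): starts [7, 60, 74, 110, 146, 189] → cuts [8, 61, 75, 111, 147, 190]
  UxaV (TTAACA, off=4): starts [26, 99, 122] → cuts [30, 103, 126]
  PtaI (ATCGGGGC, off=2): starts [48, 173, 181, 202] → cuts [50, 175, 183, 204]

Pooled cuts: [8, 30, 35, 50, 61, 75, 85, 103, 111, 126, 133, 147, 165, 175, 183, 190, 204]

Fragments:
  [0,8): 8 bp
  [8,30): 22 bp
  [30,35): 5 bp
  [35,50): 15 bp
  [50,61): 11 bp
  [61,75): 14 bp
  [75,85): 10 bp
  [85,103): 18 bp
  [103,111): 8 bp
  [111,126): 15 bp
  [126,133): 7 bp
  [133,147): 14 bp
  [147,165): 18 bp
  [165,175): 10 bp
  [175,183): 8 bp
  [183,190): 7 bp
  [190,204): 14 bp
  [204,210): 6 bp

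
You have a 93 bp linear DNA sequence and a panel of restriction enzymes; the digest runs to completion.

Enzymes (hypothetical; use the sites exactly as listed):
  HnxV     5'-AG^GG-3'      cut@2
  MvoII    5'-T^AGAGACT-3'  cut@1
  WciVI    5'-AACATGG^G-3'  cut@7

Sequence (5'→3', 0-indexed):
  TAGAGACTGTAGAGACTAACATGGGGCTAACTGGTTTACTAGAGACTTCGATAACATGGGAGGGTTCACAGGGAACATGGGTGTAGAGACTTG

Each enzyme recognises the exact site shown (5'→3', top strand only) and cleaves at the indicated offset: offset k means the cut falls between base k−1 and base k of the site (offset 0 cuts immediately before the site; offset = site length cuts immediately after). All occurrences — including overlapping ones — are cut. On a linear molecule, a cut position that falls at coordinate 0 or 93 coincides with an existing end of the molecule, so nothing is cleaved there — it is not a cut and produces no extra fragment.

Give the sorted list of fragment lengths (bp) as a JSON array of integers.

Per-enzyme occurrences:
  HnxV (AGGG, off=2): starts [60, 69] → cuts [62, 71]
  MvoII (TAGAGACT, off=1): starts [0, 9, 39, 83] → cuts [1, 10, 40, 84]
  WciVI (AACATGGG, off=7): starts [17, 52, 73] → cuts [24, 59, 80]

All cut coordinates (distinct, sorted): [1, 10, 24, 40, 59, 62, 71, 80, 84]

Fragments:
  [0,1): 1 bp
  [1,10): 9 bp
  [10,24): 14 bp
  [24,40): 16 bp
  [40,59): 19 bp
  [59,62): 3 bp
  [62,71): 9 bp
  [71,80): 9 bp
  [80,84): 4 bp
  [84,93): 9 bp

[1,3,4,9,9,9,9,14,16,19]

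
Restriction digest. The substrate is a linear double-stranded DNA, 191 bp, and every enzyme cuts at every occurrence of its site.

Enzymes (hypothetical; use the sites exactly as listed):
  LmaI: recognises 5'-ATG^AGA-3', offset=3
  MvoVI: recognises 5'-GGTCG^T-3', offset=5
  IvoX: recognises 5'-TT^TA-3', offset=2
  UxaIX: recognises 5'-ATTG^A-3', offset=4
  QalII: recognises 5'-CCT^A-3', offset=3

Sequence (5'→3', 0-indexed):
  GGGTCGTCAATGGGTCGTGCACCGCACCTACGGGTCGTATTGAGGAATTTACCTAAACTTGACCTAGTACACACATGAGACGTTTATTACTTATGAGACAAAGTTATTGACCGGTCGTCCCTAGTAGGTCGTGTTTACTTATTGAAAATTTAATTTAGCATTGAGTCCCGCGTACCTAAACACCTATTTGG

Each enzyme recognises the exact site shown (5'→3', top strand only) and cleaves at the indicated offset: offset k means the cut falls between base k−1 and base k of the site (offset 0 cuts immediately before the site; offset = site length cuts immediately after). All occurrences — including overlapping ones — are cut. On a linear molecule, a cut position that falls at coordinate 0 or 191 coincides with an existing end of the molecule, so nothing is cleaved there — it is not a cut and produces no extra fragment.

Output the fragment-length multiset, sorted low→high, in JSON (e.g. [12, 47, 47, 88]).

Per-enzyme occurrences:
  LmaI (ATGAGA, off=3): starts [74, 92] → cuts [77, 95]
  MvoVI (GGTCGT, off=5): starts [1, 12, 32, 112, 126] → cuts [6, 17, 37, 117, 131]
  IvoX (TTTA, off=2): starts [47, 82, 133, 148, 153] → cuts [49, 84, 135, 150, 155]
  UxaIX (ATTGA, off=4): starts [38, 105, 140, 159] → cuts [42, 109, 144, 163]
  QalII (CCTA, off=3): starts [26, 51, 62, 119, 174, 182] → cuts [29, 54, 65, 122, 177, 185]

Pooled cuts: [6, 17, 29, 37, 42, 49, 54, 65, 77, 84, 95, 109, 117, 122, 131, 135, 144, 150, 155, 163, 177, 185]

Fragments:
  [0,6): 6 bp
  [6,17): 11 bp
  [17,29): 12 bp
  [29,37): 8 bp
  [37,42): 5 bp
  [42,49): 7 bp
  [49,54): 5 bp
  [54,65): 11 bp
  [65,77): 12 bp
  [77,84): 7 bp
  [84,95): 11 bp
  [95,109): 14 bp
  [109,117): 8 bp
  [117,122): 5 bp
  [122,131): 9 bp
  [131,135): 4 bp
  [135,144): 9 bp
  [144,150): 6 bp
  [150,155): 5 bp
  [155,163): 8 bp
  [163,177): 14 bp
  [177,185): 8 bp
  [185,191): 6 bp

[4,5,5,5,5,6,6,6,7,7,8,8,8,8,9,9,11,11,11,12,12,14,14]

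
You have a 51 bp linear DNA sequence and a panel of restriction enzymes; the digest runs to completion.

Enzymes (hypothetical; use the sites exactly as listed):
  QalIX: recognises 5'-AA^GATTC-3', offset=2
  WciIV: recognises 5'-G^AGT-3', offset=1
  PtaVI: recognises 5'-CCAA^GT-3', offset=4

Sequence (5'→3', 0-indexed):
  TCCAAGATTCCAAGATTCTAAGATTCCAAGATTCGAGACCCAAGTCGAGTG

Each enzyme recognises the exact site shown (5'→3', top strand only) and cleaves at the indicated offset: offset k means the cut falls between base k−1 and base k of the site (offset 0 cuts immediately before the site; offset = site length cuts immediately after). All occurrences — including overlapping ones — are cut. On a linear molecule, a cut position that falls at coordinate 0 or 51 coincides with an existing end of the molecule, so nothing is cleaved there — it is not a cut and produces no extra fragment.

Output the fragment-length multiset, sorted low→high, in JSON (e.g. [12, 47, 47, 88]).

[4,4,5,8,8,8,14]

Per-enzyme occurrences:
  QalIX AAGATTC/2: at [3, 11, 19, 27] ⇒ [5, 13, 21, 29]
  WciIV GAGT/1: at [46] ⇒ [47]
  PtaVI CCAAGT/4: at [39] ⇒ [43]

Pooled cuts: [5, 13, 21, 29, 43, 47]

Fragment lengths:
  [0,5): 5 bp
  [5,13): 8 bp
  [13,21): 8 bp
  [21,29): 8 bp
  [29,43): 14 bp
  [43,47): 4 bp
  [47,51): 4 bp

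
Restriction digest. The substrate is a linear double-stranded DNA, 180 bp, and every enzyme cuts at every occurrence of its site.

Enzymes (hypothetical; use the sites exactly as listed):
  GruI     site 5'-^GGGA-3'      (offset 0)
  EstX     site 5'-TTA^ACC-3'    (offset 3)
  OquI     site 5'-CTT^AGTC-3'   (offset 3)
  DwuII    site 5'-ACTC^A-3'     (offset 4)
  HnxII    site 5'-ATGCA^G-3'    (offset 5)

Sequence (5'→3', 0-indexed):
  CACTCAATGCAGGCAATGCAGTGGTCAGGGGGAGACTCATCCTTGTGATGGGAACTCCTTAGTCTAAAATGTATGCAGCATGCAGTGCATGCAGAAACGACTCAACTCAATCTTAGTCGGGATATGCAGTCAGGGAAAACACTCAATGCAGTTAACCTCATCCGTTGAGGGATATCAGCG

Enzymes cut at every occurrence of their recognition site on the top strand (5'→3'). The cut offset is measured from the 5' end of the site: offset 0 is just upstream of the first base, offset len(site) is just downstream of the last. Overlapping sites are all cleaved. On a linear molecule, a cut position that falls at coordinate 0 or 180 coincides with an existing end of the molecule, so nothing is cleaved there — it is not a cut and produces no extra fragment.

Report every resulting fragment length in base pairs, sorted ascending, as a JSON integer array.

Site scan:
  GruI (GGGA, off=0): starts [29, 49, 118, 132, 168] → cuts [29, 49, 118, 132, 168]
  EstX (TTAACC, off=3): starts [151] → cuts [154]
  OquI (CTTAGTC, off=3): starts [57, 111] → cuts [60, 114]
  DwuII (ACTCA, off=4): starts [1, 34, 99, 104, 140] → cuts [5, 38, 103, 108, 144]
  HnxII (ATGCAG, off=5): starts [6, 15, 72, 79, 88, 123, 145] → cuts [11, 20, 77, 84, 93, 128, 150]

Pooled cuts: [5, 11, 20, 29, 38, 49, 60, 77, 84, 93, 103, 108, 114, 118, 128, 132, 144, 150, 154, 168]

Fragment lengths:
  [0,5): 5 bp
  [5,11): 6 bp
  [11,20): 9 bp
  [20,29): 9 bp
  [29,38): 9 bp
  [38,49): 11 bp
  [49,60): 11 bp
  [60,77): 17 bp
  [77,84): 7 bp
  [84,93): 9 bp
  [93,103): 10 bp
  [103,108): 5 bp
  [108,114): 6 bp
  [114,118): 4 bp
  [118,128): 10 bp
  [128,132): 4 bp
  [132,144): 12 bp
  [144,150): 6 bp
  [150,154): 4 bp
  [154,168): 14 bp
  [168,180): 12 bp

[4,4,4,5,5,6,6,6,7,9,9,9,9,10,10,11,11,12,12,14,17]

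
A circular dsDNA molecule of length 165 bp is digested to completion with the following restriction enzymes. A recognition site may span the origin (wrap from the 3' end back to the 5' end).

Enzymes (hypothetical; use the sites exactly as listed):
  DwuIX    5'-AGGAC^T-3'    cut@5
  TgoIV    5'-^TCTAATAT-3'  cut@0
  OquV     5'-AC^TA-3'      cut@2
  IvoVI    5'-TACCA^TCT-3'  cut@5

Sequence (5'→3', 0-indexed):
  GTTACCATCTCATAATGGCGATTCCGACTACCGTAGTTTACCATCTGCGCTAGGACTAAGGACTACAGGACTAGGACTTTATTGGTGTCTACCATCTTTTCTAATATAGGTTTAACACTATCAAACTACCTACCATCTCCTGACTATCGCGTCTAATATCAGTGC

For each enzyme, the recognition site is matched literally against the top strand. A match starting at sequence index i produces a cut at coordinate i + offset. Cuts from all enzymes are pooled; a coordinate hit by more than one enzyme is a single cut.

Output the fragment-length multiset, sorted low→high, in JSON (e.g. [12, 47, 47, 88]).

[5,6,7,7,8,8,9,9,13,15,17,19,21,21]

Per-enzyme occurrences:
  DwuIX AGGACT/5: at [51, 58, 66, 72] ⇒ [56, 63, 71, 77]
  TgoIV TCTAATAT/0: at [99, 151] ⇒ [99, 151]
  OquV ACTA/2: at [26, 54, 61, 69, 116, 124, 142] ⇒ [28, 56, 63, 71, 118, 126, 144]
  IvoVI TACCATCT/5: at [2, 38, 89, 130] ⇒ [7, 43, 94, 135]

All cut coordinates (distinct, sorted): [7, 28, 43, 56, 63, 71, 77, 94, 99, 118, 126, 135, 144, 151]

Fragment lengths:
  7→28: 21 bp
  28→43: 15 bp
  43→56: 13 bp
  56→63: 7 bp
  63→71: 8 bp
  71→77: 6 bp
  77→94: 17 bp
  94→99: 5 bp
  99→118: 19 bp
  118→126: 8 bp
  126→135: 9 bp
  135→144: 9 bp
  144→151: 7 bp
  151→7 (wrap): 165-151+7 = 21 bp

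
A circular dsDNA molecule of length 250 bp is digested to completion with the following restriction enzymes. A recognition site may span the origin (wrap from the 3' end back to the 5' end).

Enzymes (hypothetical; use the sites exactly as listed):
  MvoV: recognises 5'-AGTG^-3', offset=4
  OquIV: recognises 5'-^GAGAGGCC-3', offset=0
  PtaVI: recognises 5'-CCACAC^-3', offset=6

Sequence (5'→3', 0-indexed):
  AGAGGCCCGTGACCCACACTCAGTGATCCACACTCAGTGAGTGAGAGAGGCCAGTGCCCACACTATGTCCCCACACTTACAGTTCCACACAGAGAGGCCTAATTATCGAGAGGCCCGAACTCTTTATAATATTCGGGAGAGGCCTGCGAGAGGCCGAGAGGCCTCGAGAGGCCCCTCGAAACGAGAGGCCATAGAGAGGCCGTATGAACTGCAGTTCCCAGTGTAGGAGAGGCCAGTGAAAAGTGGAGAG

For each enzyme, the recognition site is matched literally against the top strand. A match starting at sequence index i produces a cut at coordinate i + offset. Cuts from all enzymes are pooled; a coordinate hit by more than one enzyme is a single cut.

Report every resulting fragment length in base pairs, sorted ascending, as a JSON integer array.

[1,1,3,4,4,6,6,7,7,8,8,10,11,11,12,12,13,14,16,17,20,29,30]

Per-enzyme occurrences:
  MvoV AGTG/4: at [21, 35, 39, 52, 219, 234, 241] ⇒ [25, 39, 43, 56, 223, 238, 245]
  OquIV GAGAGGCC/0: at [44, 91, 107, 136, 147, 155, 165, 182, 193, 226, 249] ⇒ [44, 91, 107, 136, 147, 155, 165, 182, 193, 226, 249]
  PtaVI CCACAC/6: at [13, 27, 57, 70, 84] ⇒ [19, 33, 63, 76, 90]

Pooled cuts: [19, 25, 33, 39, 43, 44, 56, 63, 76, 90, 91, 107, 136, 147, 155, 165, 182, 193, 223, 226, 238, 245, 249]

Fragments:
  19→25: 6 bp
  25→33: 8 bp
  33→39: 6 bp
  39→43: 4 bp
  43→44: 1 bp
  44→56: 12 bp
  56→63: 7 bp
  63→76: 13 bp
  76→90: 14 bp
  90→91: 1 bp
  91→107: 16 bp
  107→136: 29 bp
  136→147: 11 bp
  147→155: 8 bp
  155→165: 10 bp
  165→182: 17 bp
  182→193: 11 bp
  193→223: 30 bp
  223→226: 3 bp
  226→238: 12 bp
  238→245: 7 bp
  245→249: 4 bp
  249→19 (wrap): 250-249+19 = 20 bp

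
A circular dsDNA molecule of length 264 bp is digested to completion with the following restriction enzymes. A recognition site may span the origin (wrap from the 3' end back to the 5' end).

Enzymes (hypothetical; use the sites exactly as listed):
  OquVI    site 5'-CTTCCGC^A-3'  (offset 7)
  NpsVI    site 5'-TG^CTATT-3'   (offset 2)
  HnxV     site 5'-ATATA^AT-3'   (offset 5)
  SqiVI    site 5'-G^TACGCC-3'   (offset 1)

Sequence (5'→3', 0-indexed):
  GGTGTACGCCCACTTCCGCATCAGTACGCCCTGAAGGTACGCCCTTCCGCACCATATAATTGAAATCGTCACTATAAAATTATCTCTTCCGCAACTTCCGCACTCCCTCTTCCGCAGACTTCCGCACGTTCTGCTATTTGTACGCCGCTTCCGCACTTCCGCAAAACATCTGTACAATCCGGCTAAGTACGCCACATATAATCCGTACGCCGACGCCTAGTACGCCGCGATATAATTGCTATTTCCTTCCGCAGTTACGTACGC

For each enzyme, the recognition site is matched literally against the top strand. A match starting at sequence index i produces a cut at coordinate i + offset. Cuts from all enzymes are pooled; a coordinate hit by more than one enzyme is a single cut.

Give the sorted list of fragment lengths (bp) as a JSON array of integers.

Scan for sites:
  OquVI CTTCCGCA/7: at [12, 43, 85, 94, 108, 118, 147, 155, 245] ⇒ [19, 50, 92, 101, 115, 125, 154, 162, 252]
  NpsVI TGCTATT/2: at [131, 236] ⇒ [133, 238]
  HnxV ATATAAT/5: at [53, 195, 229] ⇒ [58, 200, 234]
  SqiVI GTACGCC/1: at [3, 23, 36, 139, 186, 204, 219] ⇒ [4, 24, 37, 140, 187, 205, 220]

All cut coordinates (distinct, sorted): [4, 19, 24, 37, 50, 58, 92, 101, 115, 125, 133, 140, 154, 162, 187, 200, 205, 220, 234, 238, 252]

Fragment lengths:
  4→19: 15 bp
  19→24: 5 bp
  24→37: 13 bp
  37→50: 13 bp
  50→58: 8 bp
  58→92: 34 bp
  92→101: 9 bp
  101→115: 14 bp
  115→125: 10 bp
  125→133: 8 bp
  133→140: 7 bp
  140→154: 14 bp
  154→162: 8 bp
  162→187: 25 bp
  187→200: 13 bp
  200→205: 5 bp
  205→220: 15 bp
  220→234: 14 bp
  234→238: 4 bp
  238→252: 14 bp
  252→4 (wrap): 264-252+4 = 16 bp

[4,5,5,7,8,8,8,9,10,13,13,13,14,14,14,14,15,15,16,25,34]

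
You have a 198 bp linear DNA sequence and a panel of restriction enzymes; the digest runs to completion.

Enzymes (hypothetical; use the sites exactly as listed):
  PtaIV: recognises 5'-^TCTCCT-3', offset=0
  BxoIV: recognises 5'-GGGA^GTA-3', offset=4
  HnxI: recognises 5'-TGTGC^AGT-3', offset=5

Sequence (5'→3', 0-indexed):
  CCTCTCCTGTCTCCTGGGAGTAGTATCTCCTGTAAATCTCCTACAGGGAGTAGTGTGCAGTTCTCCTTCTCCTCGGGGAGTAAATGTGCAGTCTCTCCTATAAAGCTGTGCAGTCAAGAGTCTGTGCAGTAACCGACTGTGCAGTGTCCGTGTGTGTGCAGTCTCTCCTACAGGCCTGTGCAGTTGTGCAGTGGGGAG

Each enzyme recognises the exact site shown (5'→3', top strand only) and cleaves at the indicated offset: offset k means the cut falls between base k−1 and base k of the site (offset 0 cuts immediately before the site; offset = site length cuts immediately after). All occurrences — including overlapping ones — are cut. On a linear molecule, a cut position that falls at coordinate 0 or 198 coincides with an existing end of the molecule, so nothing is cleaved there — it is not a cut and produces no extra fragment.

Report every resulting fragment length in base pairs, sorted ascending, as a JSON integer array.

[2,3,4,4,6,6,7,8,9,9,10,10,11,12,13,15,16,17,18,18]

Per-enzyme occurrences:
  PtaIV (TCTCCT, off=0): starts [2, 9, 25, 36, 61, 67, 93, 163] → cuts [2, 9, 25, 36, 61, 67, 93, 163]
  BxoIV (GGGAGTA, off=4): starts [15, 45, 75] → cuts [19, 49, 79]
  HnxI (TGTGCAGT, off=5): starts [53, 84, 106, 122, 137, 154, 176, 184] → cuts [58, 89, 111, 127, 142, 159, 181, 189]

All cut coordinates (distinct, sorted): [2, 9, 19, 25, 36, 49, 58, 61, 67, 79, 89, 93, 111, 127, 142, 159, 163, 181, 189]

Fragments:
  [0,2): 2 bp
  [2,9): 7 bp
  [9,19): 10 bp
  [19,25): 6 bp
  [25,36): 11 bp
  [36,49): 13 bp
  [49,58): 9 bp
  [58,61): 3 bp
  [61,67): 6 bp
  [67,79): 12 bp
  [79,89): 10 bp
  [89,93): 4 bp
  [93,111): 18 bp
  [111,127): 16 bp
  [127,142): 15 bp
  [142,159): 17 bp
  [159,163): 4 bp
  [163,181): 18 bp
  [181,189): 8 bp
  [189,198): 9 bp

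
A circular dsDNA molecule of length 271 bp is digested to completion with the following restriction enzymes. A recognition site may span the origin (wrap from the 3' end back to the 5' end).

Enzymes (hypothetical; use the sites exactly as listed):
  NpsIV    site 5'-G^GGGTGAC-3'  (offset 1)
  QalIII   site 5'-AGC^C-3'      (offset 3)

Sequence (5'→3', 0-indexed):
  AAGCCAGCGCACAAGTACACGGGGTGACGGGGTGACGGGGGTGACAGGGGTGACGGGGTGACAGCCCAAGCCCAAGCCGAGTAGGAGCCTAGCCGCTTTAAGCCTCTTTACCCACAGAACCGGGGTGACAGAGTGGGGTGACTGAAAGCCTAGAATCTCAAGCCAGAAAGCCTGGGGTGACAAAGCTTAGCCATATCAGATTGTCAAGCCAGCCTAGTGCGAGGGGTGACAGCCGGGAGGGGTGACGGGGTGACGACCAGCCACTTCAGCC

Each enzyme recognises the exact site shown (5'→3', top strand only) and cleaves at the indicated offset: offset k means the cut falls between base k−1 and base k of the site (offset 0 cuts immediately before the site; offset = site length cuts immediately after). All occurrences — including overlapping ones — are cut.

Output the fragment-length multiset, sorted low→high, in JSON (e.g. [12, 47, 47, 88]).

[3,4,5,5,6,6,6,8,8,8,8,9,9,9,10,10,10,10,11,13,14,14,14,17,17,18,19]

Scan for sites:
  NpsIV GGGGTGAC/1: at [20, 28, 37, 46, 54, 121, 134, 173, 222, 238, 246] ⇒ [21, 29, 38, 47, 55, 122, 135, 174, 223, 239, 247]
  QalIII AGCC/3: at [1, 62, 68, 74, 85, 90, 100, 146, 160, 168, 188, 206, 210, 230, 258, 267] ⇒ [4, 65, 71, 77, 88, 93, 103, 149, 163, 171, 191, 209, 213, 233, 261, 270]

Pooled cuts: [4, 21, 29, 38, 47, 55, 65, 71, 77, 88, 93, 103, 122, 135, 149, 163, 171, 174, 191, 209, 213, 223, 233, 239, 247, 261, 270]

Fragments:
  4→21: 17 bp
  21→29: 8 bp
  29→38: 9 bp
  38→47: 9 bp
  47→55: 8 bp
  55→65: 10 bp
  65→71: 6 bp
  71→77: 6 bp
  77→88: 11 bp
  88→93: 5 bp
  93→103: 10 bp
  103→122: 19 bp
  122→135: 13 bp
  135→149: 14 bp
  149→163: 14 bp
  163→171: 8 bp
  171→174: 3 bp
  174→191: 17 bp
  191→209: 18 bp
  209→213: 4 bp
  213→223: 10 bp
  223→233: 10 bp
  233→239: 6 bp
  239→247: 8 bp
  247→261: 14 bp
  261→270: 9 bp
  270→4 (wrap): 271-270+4 = 5 bp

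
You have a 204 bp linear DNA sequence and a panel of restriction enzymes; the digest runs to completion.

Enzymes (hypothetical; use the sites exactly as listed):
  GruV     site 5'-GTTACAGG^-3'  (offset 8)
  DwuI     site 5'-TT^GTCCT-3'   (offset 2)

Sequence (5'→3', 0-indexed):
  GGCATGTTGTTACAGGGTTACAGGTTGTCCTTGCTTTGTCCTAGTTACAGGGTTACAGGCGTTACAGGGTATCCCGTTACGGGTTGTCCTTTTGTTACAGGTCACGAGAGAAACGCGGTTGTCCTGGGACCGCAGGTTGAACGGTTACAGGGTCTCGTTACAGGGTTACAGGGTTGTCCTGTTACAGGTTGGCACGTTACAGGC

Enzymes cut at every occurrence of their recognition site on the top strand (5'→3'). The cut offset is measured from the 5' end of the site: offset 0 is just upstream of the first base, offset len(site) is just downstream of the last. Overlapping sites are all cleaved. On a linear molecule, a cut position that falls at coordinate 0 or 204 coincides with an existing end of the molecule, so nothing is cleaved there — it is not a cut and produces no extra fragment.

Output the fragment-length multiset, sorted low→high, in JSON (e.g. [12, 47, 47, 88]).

Per-enzyme occurrences:
  GruV (GTTACAGG, off=8): starts [8, 16, 43, 51, 60, 93, 143, 156, 164, 180, 195] → cuts [16, 24, 51, 59, 68, 101, 151, 164, 172, 188, 203]
  DwuI (TTGTCCT, off=2): starts [24, 35, 83, 118, 173] → cuts [26, 37, 85, 120, 175]

All cut coordinates (distinct, sorted): [16, 24, 26, 37, 51, 59, 68, 85, 101, 120, 151, 164, 172, 175, 188, 203]

Fragment lengths:
  [0,16): 16 bp
  [16,24): 8 bp
  [24,26): 2 bp
  [26,37): 11 bp
  [37,51): 14 bp
  [51,59): 8 bp
  [59,68): 9 bp
  [68,85): 17 bp
  [85,101): 16 bp
  [101,120): 19 bp
  [120,151): 31 bp
  [151,164): 13 bp
  [164,172): 8 bp
  [172,175): 3 bp
  [175,188): 13 bp
  [188,203): 15 bp
  [203,204): 1 bp

[1,2,3,8,8,8,9,11,13,13,14,15,16,16,17,19,31]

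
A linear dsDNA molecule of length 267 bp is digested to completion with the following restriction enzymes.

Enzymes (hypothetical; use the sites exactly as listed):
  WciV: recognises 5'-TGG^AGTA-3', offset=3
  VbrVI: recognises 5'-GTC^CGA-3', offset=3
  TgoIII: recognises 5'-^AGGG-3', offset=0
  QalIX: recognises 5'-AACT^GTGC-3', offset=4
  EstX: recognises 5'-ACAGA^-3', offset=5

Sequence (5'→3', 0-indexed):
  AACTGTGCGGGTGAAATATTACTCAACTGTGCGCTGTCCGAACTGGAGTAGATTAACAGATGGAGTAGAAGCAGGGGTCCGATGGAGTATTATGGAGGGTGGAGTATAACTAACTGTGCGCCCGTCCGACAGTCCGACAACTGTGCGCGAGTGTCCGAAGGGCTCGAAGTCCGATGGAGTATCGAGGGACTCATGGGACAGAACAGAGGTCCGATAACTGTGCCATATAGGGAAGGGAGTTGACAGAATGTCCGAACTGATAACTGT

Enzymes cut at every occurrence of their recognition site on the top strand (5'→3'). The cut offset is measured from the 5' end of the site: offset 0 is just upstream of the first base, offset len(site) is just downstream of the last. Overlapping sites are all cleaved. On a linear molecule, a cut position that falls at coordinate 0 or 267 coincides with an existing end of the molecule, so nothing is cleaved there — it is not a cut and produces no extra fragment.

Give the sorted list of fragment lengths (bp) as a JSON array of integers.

Site scan:
  WciV TGGAGTA/3: at [43, 60, 82, 99, 174] ⇒ [46, 63, 85, 102, 177]
  VbrVI GTCCGA/3: at [35, 76, 123, 131, 152, 168, 208, 249] ⇒ [38, 79, 126, 134, 155, 171, 211, 252]
  TgoIII AGGG/0: at [72, 95, 158, 184, 228, 233] ⇒ [72, 95, 158, 184, 228, 233]
  QalIX AACTGTGC/4: at [0, 24, 111, 138, 215] ⇒ [4, 28, 115, 142, 219]
  EstX ACAGA/5: at [55, 197, 202, 242] ⇒ [60, 202, 207, 247]

Pooled cuts: [4, 28, 38, 46, 60, 63, 72, 79, 85, 95, 102, 115, 126, 134, 142, 155, 158, 171, 177, 184, 202, 207, 211, 219, 228, 233, 247, 252]

Fragments:
  [0,4): 4 bp
  [4,28): 24 bp
  [28,38): 10 bp
  [38,46): 8 bp
  [46,60): 14 bp
  [60,63): 3 bp
  [63,72): 9 bp
  [72,79): 7 bp
  [79,85): 6 bp
  [85,95): 10 bp
  [95,102): 7 bp
  [102,115): 13 bp
  [115,126): 11 bp
  [126,134): 8 bp
  [134,142): 8 bp
  [142,155): 13 bp
  [155,158): 3 bp
  [158,171): 13 bp
  [171,177): 6 bp
  [177,184): 7 bp
  [184,202): 18 bp
  [202,207): 5 bp
  [207,211): 4 bp
  [211,219): 8 bp
  [219,228): 9 bp
  [228,233): 5 bp
  [233,247): 14 bp
  [247,252): 5 bp
  [252,267): 15 bp

[3,3,4,4,5,5,5,6,6,7,7,7,8,8,8,8,9,9,10,10,11,13,13,13,14,14,15,18,24]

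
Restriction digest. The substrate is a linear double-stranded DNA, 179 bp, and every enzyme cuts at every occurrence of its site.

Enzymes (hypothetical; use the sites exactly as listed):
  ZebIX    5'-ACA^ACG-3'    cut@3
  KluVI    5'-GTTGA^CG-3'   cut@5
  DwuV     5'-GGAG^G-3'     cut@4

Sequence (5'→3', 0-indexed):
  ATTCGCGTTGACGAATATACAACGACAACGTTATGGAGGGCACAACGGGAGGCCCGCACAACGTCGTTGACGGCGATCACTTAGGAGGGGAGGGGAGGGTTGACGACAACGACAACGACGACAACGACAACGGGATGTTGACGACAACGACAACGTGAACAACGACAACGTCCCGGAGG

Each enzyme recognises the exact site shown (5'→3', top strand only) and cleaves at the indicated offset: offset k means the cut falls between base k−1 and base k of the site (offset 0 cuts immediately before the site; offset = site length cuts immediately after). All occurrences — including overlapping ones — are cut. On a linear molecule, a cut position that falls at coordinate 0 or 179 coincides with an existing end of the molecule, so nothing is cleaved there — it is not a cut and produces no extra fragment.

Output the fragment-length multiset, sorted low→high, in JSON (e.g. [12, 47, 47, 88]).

[1,5,5,5,5,6,6,6,6,6,6,6,7,9,9,9,10,10,11,11,11,12,17]

Site scan:
  ZebIX (ACAACG, off=3): starts [18, 24, 41, 57, 105, 111, 120, 126, 143, 149, 158, 164] → cuts [21, 27, 44, 60, 108, 114, 123, 129, 146, 152, 161, 167]
  KluVI (GTTGACG, off=5): starts [6, 65, 98, 136] → cuts [11, 70, 103, 141]
  DwuV (GGAGG, off=4): starts [34, 47, 83, 88, 93, 174] → cuts [38, 51, 87, 92, 97, 178]

All cut coordinates (distinct, sorted): [11, 21, 27, 38, 44, 51, 60, 70, 87, 92, 97, 103, 108, 114, 123, 129, 141, 146, 152, 161, 167, 178]

Fragment lengths:
  [0,11): 11 bp
  [11,21): 10 bp
  [21,27): 6 bp
  [27,38): 11 bp
  [38,44): 6 bp
  [44,51): 7 bp
  [51,60): 9 bp
  [60,70): 10 bp
  [70,87): 17 bp
  [87,92): 5 bp
  [92,97): 5 bp
  [97,103): 6 bp
  [103,108): 5 bp
  [108,114): 6 bp
  [114,123): 9 bp
  [123,129): 6 bp
  [129,141): 12 bp
  [141,146): 5 bp
  [146,152): 6 bp
  [152,161): 9 bp
  [161,167): 6 bp
  [167,178): 11 bp
  [178,179): 1 bp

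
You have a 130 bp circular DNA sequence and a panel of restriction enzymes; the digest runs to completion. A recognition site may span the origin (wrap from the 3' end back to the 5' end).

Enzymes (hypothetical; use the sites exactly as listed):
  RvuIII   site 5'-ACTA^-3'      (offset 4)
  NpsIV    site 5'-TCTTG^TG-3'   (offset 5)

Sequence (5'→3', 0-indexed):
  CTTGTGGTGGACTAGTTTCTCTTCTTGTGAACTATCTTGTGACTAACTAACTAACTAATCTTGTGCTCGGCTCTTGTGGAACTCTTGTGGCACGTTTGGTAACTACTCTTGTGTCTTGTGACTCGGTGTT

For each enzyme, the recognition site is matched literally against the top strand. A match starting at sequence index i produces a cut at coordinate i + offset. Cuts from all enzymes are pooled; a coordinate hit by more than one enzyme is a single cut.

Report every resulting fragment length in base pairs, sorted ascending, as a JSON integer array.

[4,4,4,5,6,6,6,7,7,10,11,13,13,16,18]

Scan for sites:
  RvuIII ACTA/4: at [10, 30, 41, 45, 49, 53, 101] ⇒ [14, 34, 45, 49, 53, 57, 105]
  NpsIV TCTTGTG/5: at [22, 34, 58, 71, 82, 106, 113, 129] ⇒ [4, 27, 39, 63, 76, 87, 111, 118]

Pooled cuts: [4, 14, 27, 34, 39, 45, 49, 53, 57, 63, 76, 87, 105, 111, 118]

Fragment lengths:
  4→14: 10 bp
  14→27: 13 bp
  27→34: 7 bp
  34→39: 5 bp
  39→45: 6 bp
  45→49: 4 bp
  49→53: 4 bp
  53→57: 4 bp
  57→63: 6 bp
  63→76: 13 bp
  76→87: 11 bp
  87→105: 18 bp
  105→111: 6 bp
  111→118: 7 bp
  118→4 (wrap): 130-118+4 = 16 bp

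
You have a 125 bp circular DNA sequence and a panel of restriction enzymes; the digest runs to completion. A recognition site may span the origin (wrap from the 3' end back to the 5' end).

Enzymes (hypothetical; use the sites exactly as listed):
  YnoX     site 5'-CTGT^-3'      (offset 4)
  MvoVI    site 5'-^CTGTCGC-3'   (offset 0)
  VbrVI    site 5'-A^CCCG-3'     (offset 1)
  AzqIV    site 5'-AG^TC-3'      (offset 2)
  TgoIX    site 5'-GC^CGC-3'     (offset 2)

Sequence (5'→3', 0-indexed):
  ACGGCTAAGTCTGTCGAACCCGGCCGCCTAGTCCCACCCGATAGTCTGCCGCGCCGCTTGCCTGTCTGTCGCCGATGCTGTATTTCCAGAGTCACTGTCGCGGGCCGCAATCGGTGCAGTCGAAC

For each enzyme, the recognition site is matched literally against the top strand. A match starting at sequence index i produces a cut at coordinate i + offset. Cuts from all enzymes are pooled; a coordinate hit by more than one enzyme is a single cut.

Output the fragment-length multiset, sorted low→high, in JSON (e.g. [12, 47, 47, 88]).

[3,4,4,4,5,5,5,5,6,7,7,8,10,11,12,14,15]

Per-enzyme occurrences:
  YnoX CTGT/4: at [10, 61, 65, 77, 94] ⇒ [14, 65, 69, 81, 98]
  MvoVI CTGTCGC/0: at [65, 94] ⇒ [65, 94]
  VbrVI ACCCG/1: at [17, 35] ⇒ [18, 36]
  AzqIV AGTC/2: at [7, 29, 42, 89, 117] ⇒ [9, 31, 44, 91, 119]
  TgoIX GCCGC/2: at [22, 47, 52, 103] ⇒ [24, 49, 54, 105]

All cut coordinates (distinct, sorted): [9, 14, 18, 24, 31, 36, 44, 49, 54, 65, 69, 81, 91, 94, 98, 105, 119]

Fragment lengths:
  9→14: 5 bp
  14→18: 4 bp
  18→24: 6 bp
  24→31: 7 bp
  31→36: 5 bp
  36→44: 8 bp
  44→49: 5 bp
  49→54: 5 bp
  54→65: 11 bp
  65→69: 4 bp
  69→81: 12 bp
  81→91: 10 bp
  91→94: 3 bp
  94→98: 4 bp
  98→105: 7 bp
  105→119: 14 bp
  119→9 (wrap): 125-119+9 = 15 bp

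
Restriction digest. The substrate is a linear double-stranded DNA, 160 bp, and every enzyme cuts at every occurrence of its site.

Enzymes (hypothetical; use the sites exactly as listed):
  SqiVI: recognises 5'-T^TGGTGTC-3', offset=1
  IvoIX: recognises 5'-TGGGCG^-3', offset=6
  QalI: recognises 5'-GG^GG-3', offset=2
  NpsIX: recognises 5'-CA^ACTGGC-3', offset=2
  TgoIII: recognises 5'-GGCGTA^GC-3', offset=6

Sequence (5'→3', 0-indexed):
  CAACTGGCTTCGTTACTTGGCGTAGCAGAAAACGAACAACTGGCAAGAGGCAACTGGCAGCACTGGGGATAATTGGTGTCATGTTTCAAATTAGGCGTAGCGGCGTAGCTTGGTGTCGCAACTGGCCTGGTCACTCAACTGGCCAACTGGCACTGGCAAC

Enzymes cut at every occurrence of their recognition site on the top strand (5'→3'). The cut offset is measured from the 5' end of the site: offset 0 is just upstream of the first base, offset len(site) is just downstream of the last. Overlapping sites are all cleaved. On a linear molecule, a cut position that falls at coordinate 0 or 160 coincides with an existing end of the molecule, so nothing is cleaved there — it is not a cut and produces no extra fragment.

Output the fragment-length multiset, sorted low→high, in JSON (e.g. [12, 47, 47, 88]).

[2,3,7,8,8,10,14,14,14,15,17,22,26]

Per-enzyme occurrences:
  SqiVI (TTGGTGTC, off=1): starts [72, 109] → cuts [73, 110]
  IvoIX (TGGGCG, off=6): no sites
  QalI (GGGG, off=2): starts [64] → cuts [66]
  NpsIX (CAACTGGC, off=2): starts [0, 36, 50, 118, 135, 143] → cuts [2, 38, 52, 120, 137, 145]
  TgoIII (GGCGTAGC, off=6): starts [18, 93, 101] → cuts [24, 99, 107]

Pooled cuts: [2, 24, 38, 52, 66, 73, 99, 107, 110, 120, 137, 145]

Fragments:
  [0,2): 2 bp
  [2,24): 22 bp
  [24,38): 14 bp
  [38,52): 14 bp
  [52,66): 14 bp
  [66,73): 7 bp
  [73,99): 26 bp
  [99,107): 8 bp
  [107,110): 3 bp
  [110,120): 10 bp
  [120,137): 17 bp
  [137,145): 8 bp
  [145,160): 15 bp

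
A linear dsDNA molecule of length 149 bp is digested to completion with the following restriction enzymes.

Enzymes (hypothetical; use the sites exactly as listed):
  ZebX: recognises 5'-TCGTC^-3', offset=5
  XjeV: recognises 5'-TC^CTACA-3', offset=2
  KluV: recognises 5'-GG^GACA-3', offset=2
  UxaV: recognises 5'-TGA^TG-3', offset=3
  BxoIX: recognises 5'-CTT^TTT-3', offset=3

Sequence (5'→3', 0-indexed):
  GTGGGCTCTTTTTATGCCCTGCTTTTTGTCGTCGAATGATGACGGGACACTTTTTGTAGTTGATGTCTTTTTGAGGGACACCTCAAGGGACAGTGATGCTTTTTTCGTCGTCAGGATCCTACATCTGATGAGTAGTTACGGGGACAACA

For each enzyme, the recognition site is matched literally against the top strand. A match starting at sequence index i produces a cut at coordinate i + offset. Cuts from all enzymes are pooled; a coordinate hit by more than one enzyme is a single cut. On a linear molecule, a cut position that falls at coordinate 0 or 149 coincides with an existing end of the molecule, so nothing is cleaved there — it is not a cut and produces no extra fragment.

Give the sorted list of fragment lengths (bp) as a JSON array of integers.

[3,5,6,6,6,6,7,7,7,8,8,9,10,10,11,12,14,14]

Scan for sites:
  ZebX (TCGTC, off=5): starts [28, 104, 107] → cuts [33, 109, 112]
  XjeV (TCCTACA, off=2): starts [116] → cuts [118]
  KluV (GGGACA, off=2): starts [43, 74, 86, 140] → cuts [45, 76, 88, 142]
  UxaV (TGATG, off=3): starts [36, 60, 93, 125] → cuts [39, 63, 96, 128]
  BxoIX (CTTTTT, off=3): starts [7, 21, 49, 66, 98] → cuts [10, 24, 52, 69, 101]

All cut coordinates (distinct, sorted): [10, 24, 33, 39, 45, 52, 63, 69, 76, 88, 96, 101, 109, 112, 118, 128, 142]

Fragment lengths:
  [0,10): 10 bp
  [10,24): 14 bp
  [24,33): 9 bp
  [33,39): 6 bp
  [39,45): 6 bp
  [45,52): 7 bp
  [52,63): 11 bp
  [63,69): 6 bp
  [69,76): 7 bp
  [76,88): 12 bp
  [88,96): 8 bp
  [96,101): 5 bp
  [101,109): 8 bp
  [109,112): 3 bp
  [112,118): 6 bp
  [118,128): 10 bp
  [128,142): 14 bp
  [142,149): 7 bp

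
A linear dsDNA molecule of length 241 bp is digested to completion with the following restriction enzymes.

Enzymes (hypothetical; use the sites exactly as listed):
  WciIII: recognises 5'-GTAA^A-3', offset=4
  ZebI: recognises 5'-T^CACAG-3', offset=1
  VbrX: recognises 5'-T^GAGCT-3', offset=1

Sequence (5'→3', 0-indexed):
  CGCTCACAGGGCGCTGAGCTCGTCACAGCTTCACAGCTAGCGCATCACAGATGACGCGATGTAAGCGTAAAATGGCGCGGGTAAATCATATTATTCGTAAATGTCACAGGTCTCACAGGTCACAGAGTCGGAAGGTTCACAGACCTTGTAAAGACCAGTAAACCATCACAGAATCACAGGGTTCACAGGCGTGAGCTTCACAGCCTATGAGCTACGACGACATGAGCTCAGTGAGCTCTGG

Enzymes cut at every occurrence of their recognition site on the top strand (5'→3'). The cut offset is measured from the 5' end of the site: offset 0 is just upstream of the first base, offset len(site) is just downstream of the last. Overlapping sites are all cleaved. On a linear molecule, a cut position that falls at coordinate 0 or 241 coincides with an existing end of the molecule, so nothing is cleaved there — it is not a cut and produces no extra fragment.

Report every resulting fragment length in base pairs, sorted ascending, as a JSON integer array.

Scan for sites:
  WciIII (GTAAA, off=4): starts [66, 80, 96, 147, 157] → cuts [70, 84, 100, 151, 161]
  ZebI (TCACAG, off=1): starts [3, 22, 30, 44, 103, 112, 119, 136, 165, 173, 182, 197] → cuts [4, 23, 31, 45, 104, 113, 120, 137, 166, 174, 183, 198]
  VbrX (TGAGCT, off=1): starts [14, 191, 207, 222, 231] → cuts [15, 192, 208, 223, 232]

All cut coordinates (distinct, sorted): [4, 15, 23, 31, 45, 70, 84, 100, 104, 113, 120, 137, 151, 161, 166, 174, 183, 192, 198, 208, 223, 232]

Fragments:
  [0,4): 4 bp
  [4,15): 11 bp
  [15,23): 8 bp
  [23,31): 8 bp
  [31,45): 14 bp
  [45,70): 25 bp
  [70,84): 14 bp
  [84,100): 16 bp
  [100,104): 4 bp
  [104,113): 9 bp
  [113,120): 7 bp
  [120,137): 17 bp
  [137,151): 14 bp
  [151,161): 10 bp
  [161,166): 5 bp
  [166,174): 8 bp
  [174,183): 9 bp
  [183,192): 9 bp
  [192,198): 6 bp
  [198,208): 10 bp
  [208,223): 15 bp
  [223,232): 9 bp
  [232,241): 9 bp

[4,4,5,6,7,8,8,8,9,9,9,9,9,10,10,11,14,14,14,15,16,17,25]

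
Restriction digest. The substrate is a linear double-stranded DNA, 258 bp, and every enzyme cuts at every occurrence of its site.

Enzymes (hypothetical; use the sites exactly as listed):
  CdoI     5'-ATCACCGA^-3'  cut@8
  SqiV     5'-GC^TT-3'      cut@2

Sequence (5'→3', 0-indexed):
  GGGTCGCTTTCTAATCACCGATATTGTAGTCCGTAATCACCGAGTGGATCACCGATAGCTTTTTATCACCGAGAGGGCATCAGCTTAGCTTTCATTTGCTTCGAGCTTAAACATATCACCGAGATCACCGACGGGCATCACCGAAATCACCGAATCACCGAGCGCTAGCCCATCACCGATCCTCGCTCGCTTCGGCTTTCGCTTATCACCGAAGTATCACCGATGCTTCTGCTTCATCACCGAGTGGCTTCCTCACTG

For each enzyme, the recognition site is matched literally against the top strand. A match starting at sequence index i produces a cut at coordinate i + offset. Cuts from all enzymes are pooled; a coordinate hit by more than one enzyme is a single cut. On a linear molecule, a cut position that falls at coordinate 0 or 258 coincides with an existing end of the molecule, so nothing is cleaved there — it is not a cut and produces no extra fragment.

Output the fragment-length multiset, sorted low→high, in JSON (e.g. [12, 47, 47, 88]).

[3,4,5,5,6,6,6,7,7,8,9,9,10,10,10,11,11,11,12,12,13,13,14,16,18,22]

Per-enzyme occurrences:
  CdoI ATCACCGA/8: at [13, 35, 47, 64, 114, 123, 136, 145, 153, 171, 204, 215, 235] ⇒ [21, 43, 55, 72, 122, 131, 144, 153, 161, 179, 212, 223, 243]
  SqiV GCTT/2: at [5, 57, 82, 87, 97, 104, 188, 194, 200, 224, 230, 246] ⇒ [7, 59, 84, 89, 99, 106, 190, 196, 202, 226, 232, 248]

All cut coordinates (distinct, sorted): [7, 21, 43, 55, 59, 72, 84, 89, 99, 106, 122, 131, 144, 153, 161, 179, 190, 196, 202, 212, 223, 226, 232, 243, 248]

Fragments:
  [0,7): 7 bp
  [7,21): 14 bp
  [21,43): 22 bp
  [43,55): 12 bp
  [55,59): 4 bp
  [59,72): 13 bp
  [72,84): 12 bp
  [84,89): 5 bp
  [89,99): 10 bp
  [99,106): 7 bp
  [106,122): 16 bp
  [122,131): 9 bp
  [131,144): 13 bp
  [144,153): 9 bp
  [153,161): 8 bp
  [161,179): 18 bp
  [179,190): 11 bp
  [190,196): 6 bp
  [196,202): 6 bp
  [202,212): 10 bp
  [212,223): 11 bp
  [223,226): 3 bp
  [226,232): 6 bp
  [232,243): 11 bp
  [243,248): 5 bp
  [248,258): 10 bp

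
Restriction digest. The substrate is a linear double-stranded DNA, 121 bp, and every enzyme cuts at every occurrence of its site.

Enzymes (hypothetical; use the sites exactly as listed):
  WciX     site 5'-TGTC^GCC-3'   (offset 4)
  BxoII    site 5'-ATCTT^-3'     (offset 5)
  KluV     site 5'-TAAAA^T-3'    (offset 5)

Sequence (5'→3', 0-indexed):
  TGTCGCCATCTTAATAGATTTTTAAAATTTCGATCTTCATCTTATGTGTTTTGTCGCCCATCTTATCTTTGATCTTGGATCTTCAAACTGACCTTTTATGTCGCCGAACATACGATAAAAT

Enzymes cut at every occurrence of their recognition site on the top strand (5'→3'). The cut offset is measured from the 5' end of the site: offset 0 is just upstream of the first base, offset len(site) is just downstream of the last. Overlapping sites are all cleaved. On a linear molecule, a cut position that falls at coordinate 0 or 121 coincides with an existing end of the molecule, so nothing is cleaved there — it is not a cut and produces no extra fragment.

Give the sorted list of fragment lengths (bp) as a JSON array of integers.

[1,4,5,6,7,7,8,9,10,12,15,18,19]

Site scan:
  WciX TGTCGCC/4: at [0, 51, 98] ⇒ [4, 55, 102]
  BxoII ATCTT/5: at [7, 32, 38, 59, 64, 71, 78] ⇒ [12, 37, 43, 64, 69, 76, 83]
  KluV TAAAAT/5: at [22, 115] ⇒ [27, 120]

All cut coordinates (distinct, sorted): [4, 12, 27, 37, 43, 55, 64, 69, 76, 83, 102, 120]

Fragments:
  [0,4): 4 bp
  [4,12): 8 bp
  [12,27): 15 bp
  [27,37): 10 bp
  [37,43): 6 bp
  [43,55): 12 bp
  [55,64): 9 bp
  [64,69): 5 bp
  [69,76): 7 bp
  [76,83): 7 bp
  [83,102): 19 bp
  [102,120): 18 bp
  [120,121): 1 bp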